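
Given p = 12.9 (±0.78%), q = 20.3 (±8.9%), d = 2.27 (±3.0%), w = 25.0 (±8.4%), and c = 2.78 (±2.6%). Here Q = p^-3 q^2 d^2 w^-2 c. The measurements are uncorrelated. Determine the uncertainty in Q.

0.00112

Since Q is a product/quotient, work with relative uncertainties:
  (-3·δp/p)² = (-3×0.00780)² = 0.000548;  (2·δq/q)² = (2×0.0890)² = 0.0317;  (2·δd/d)² = (2×0.0300)² = 0.00360;  (-2·δw/w)² = (-2×0.0840)² = 0.0282;  (1·δc/c)² = (1×0.0260)² = 0.000676
δQ/Q = √(0.0647) = 0.254
Q = 0.00440, so δQ = 0.254 × 0.00440 = 0.00112.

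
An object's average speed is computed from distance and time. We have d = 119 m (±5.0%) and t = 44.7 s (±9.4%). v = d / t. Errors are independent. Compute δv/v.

0.106

Products/powers → add relative errors in quadrature, weighted by exponent:
  (1·δd/d)² = (1×0.0500)² = 0.00250;  (-1·δt/t)² = (-1×0.0940)² = 0.00884
δv/v = √(0.0113) = 0.106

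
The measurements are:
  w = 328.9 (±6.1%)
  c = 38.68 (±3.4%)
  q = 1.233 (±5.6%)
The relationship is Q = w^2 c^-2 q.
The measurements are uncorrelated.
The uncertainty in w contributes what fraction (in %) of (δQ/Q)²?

65.7%

(δQ/Q)² = (2·δw/w)² + (-2·δc/c)² + (1·δq/q)²
  w term: (2×0.0610)² = 0.0149
  c term: (-2×0.0340)² = 0.00462
  q term: (1×0.0560)² = 0.00314
Total = 0.0226. Share from w = 0.0149/0.0226 = 0.657.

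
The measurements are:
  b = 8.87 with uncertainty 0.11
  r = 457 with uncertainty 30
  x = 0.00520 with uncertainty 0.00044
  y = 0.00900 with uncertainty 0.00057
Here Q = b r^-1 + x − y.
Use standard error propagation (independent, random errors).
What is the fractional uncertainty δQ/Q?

0.0950

Let p = b·r^-1 = 0.0194. δp/p = √((1·δb/b)² + (-1·δr/r)²) = √(0.000154 + 0.00431) = 0.0668, so δp = 0.00130.
Q = p + x − y: δQ = √(δp² + δx² + δy²) = √(1.68e-06 + 1.94e-07 + 3.25e-07) = 0.00148
Q = 0.0156, so δQ/Q = 0.00148/0.0156 = 0.0950.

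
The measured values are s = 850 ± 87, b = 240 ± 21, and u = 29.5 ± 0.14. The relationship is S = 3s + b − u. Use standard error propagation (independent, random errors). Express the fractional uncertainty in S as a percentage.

9.49%

S is a linear combination, so absolute uncertainties add in quadrature:
  (3·δs)² = 68100;  (δb)² = 441;  (δu)² = 0.0196
δS = √(68600) = 262
S = 2760, so δS/S = 262/2760 = 0.0949.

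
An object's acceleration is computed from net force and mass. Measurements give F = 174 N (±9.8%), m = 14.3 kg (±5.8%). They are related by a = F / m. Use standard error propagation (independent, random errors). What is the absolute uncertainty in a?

Products/powers → add relative errors in quadrature, weighted by exponent:
  (1·δF/F)² = (1×0.0980)² = 0.00960;  (-1·δm/m)² = (-1×0.0580)² = 0.00336
δa/a = √(0.0130) = 0.114
a = 12.2 m/s^2, so δa = 0.114 × 12.2 = 1.39 m/s^2.

1.39 m/s^2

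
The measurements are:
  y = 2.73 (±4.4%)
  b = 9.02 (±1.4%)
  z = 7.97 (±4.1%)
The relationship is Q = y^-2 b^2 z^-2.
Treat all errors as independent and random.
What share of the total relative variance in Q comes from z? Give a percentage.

44.1%

(δQ/Q)² = (-2·δy/y)² + (2·δb/b)² + (-2·δz/z)²
  y term: (-2×0.0440)² = 0.00774
  b term: (2×0.0140)² = 0.000784
  z term: (-2×0.0410)² = 0.00672
Total = 0.0153. Share from z = 0.00672/0.0153 = 0.441.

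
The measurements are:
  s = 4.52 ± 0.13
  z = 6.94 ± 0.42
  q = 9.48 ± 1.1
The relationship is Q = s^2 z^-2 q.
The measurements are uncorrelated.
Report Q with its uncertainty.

4.02 ± 0.713

Q is a product of powers, so relative uncertainties combine in quadrature:
  (2·δs/s)² = (2×0.0288)² = 0.00331;  (-2·δz/z)² = (-2×0.0605)² = 0.0147;  (1·δq/q)² = (1×0.116)² = 0.0135
δQ/Q = √(0.0314) = 0.177
Q = 4.02, so δQ = 0.177 × 4.02 = 0.713.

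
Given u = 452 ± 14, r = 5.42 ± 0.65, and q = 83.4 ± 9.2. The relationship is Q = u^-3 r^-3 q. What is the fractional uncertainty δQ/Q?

0.388

For a monomial Q ∝ u^-3, r^-3, q, fractional errors add in quadrature:
  (-3·δu/u)² = (-3×0.0310)² = 0.00863;  (-3·δr/r)² = (-3×0.120)² = 0.129;  (1·δq/q)² = (1×0.110)² = 0.0122
δQ/Q = √(0.150) = 0.388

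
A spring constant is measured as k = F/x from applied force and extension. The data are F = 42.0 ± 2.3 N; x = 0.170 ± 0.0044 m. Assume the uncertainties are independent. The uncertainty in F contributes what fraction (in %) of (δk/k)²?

(δk/k)² = (1·δF/F)² + (-1·δx/x)²
  F term: (1×0.0548)² = 0.00300
  x term: (-1×0.0259)² = 0.000670
Total = 0.00367. Share from F = 0.00300/0.00367 = 0.817.

81.7%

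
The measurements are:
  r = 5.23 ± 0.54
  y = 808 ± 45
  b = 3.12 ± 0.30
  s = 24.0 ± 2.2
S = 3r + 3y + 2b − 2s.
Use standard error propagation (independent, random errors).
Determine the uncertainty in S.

135

Each term contributes (cᵢ δxᵢ)² to (δS)²:
  (3·δr)² = 2.62;  (3·δy)² = 18200;  (2·δb)² = 0.360;  (2·δs)² = 19.4
δS = √(18200) = 135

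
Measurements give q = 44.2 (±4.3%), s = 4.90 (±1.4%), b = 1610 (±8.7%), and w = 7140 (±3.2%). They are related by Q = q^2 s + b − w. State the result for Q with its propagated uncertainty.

Let p = q^2·s = 9570. δp/p = √((2·δq/q)² + (1·δs/s)²) = √(0.00740 + 0.000196) = 0.0871, so δp = 834.
Q = p + b − w: δQ = √(δp² + δb² + δw²) = √(6.96e+05 + 19600 + 52200) = 876
Q = 4040.

4040 ± 876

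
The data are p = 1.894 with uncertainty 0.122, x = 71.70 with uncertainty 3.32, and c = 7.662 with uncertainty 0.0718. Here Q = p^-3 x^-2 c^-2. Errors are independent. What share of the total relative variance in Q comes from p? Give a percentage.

(δQ/Q)² = (-3·δp/p)² + (-2·δx/x)² + (-2·δc/c)²
  p term: (-3×0.0644)² = 0.0373
  x term: (-2×0.0463)² = 0.00858
  c term: (-2×0.00937)² = 0.000351
Total = 0.0463. Share from p = 0.0373/0.0463 = 0.807.

80.7%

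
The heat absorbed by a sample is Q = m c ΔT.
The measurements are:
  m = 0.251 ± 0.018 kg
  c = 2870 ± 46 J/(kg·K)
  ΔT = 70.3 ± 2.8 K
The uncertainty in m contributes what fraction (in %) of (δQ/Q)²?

(δQ/Q)² = (1·δm/m)² + (1·δc/c)² + (1·δΔT/ΔT)²
  m term: (1×0.0717)² = 0.00514
  c term: (1×0.0160)² = 0.000257
  ΔT term: (1×0.0398)² = 0.00159
Total = 0.00699. Share from m = 0.00514/0.00699 = 0.736.

73.6%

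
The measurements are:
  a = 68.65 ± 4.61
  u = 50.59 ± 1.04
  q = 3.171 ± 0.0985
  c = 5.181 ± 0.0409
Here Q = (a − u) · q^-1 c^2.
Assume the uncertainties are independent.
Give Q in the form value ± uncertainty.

152.9 ± 40.4

Let w = a − u = 18.06. δw = √(δa² + δu²) = √(21.3 + 1.08) = 4.73, so δw/w = 0.262.
Q is then a monomial in w, q, c:
δQ/Q = √((δw/w)² + (-1·δq/q)² + (2·δc/c)²) = √(0.0685 + 0.000965 + 0.000249) = 0.264
Q = 152.9, so δQ = 0.264 × 152.9 = 40.4.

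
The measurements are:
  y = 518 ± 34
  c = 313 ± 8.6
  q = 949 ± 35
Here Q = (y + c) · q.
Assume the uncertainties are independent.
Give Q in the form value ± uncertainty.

(7.89 ± 0.442) × 10^5

Let u = y + c = 831. δu = √(δy² + δc²) = √(1160 + 74.0) = 35.1, so δu/u = 0.0422.
Q is then a monomial in u, q:
δQ/Q = √((δu/u)² + (1·δq/q)²) = √(0.00178 + 0.00136) = 0.0560
Q = 7.89e+05, so δQ = 0.0560 × 7.89e+05 = 44200.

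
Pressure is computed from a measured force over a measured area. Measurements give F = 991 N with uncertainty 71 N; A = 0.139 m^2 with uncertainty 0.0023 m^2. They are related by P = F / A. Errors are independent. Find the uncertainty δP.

Since P is a product/quotient, work with relative uncertainties:
  (1·δF/F)² = (1×0.0716)² = 0.00513;  (-1·δA/A)² = (-1×0.0165)² = 0.000274
δP/P = √(0.00541) = 0.0735
P = 7130 Pa, so δP = 0.0735 × 7130 = 524 Pa.

524 Pa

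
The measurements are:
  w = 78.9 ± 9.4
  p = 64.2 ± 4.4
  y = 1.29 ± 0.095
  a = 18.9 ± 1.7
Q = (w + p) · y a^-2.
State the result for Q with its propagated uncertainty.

Let u = w + p = 143. δu = √(δw² + δp²) = √(88.4 + 19.4) = 10.4, so δu/u = 0.0725.
Q is then a monomial in u, y, a:
δQ/Q = √((δu/u)² + (1·δy/y)² + (-2·δa/a)²) = √(0.00526 + 0.00542 + 0.0324) = 0.207
Q = 0.517, so δQ = 0.207 × 0.517 = 0.107.

0.517 ± 0.107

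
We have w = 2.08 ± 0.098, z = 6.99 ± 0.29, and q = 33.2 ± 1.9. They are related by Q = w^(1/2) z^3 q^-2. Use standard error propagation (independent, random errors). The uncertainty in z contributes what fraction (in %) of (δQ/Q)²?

53.1%

(δQ/Q)² = (½·δw/w)² + (3·δz/z)² + (-2·δq/q)²
  w term: (0.5×0.0471)² = 0.000555
  z term: (3×0.0415)² = 0.0155
  q term: (-2×0.0572)² = 0.0131
Total = 0.0291. Share from z = 0.0155/0.0291 = 0.531.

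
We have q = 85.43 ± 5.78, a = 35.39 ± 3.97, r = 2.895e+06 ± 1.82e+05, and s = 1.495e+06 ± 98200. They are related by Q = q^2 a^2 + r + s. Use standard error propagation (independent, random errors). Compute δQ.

2.4e+06

Let p = q^2·a^2 = 9.141e+06. δp/p = √((2·δq/q)² + (2·δa/a)²) = √(0.0183 + 0.0503) = 0.262, so δp = 2.39e+06.
Q = p + r + s: δQ = √(δp² + δr² + δs²) = √(5.74e+12 + 3.31e+10 + 9.64e+09) = 2.4e+06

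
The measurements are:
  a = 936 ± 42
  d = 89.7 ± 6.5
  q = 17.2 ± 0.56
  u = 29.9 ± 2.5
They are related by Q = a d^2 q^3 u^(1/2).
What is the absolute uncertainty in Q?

3.88e+10

For a monomial Q ∝ a, d^2, q^3, u^(1/2), fractional errors add in quadrature:
  (1·δa/a)² = (1×0.0449)² = 0.00201;  (2·δd/d)² = (2×0.0725)² = 0.0210;  (3·δq/q)² = (3×0.0326)² = 0.00954;  (½·δu/u)² = (0.5×0.0836)² = 0.00175
δQ/Q = √(0.0343) = 0.185
Q = 2.1e+11, so δQ = 0.185 × 2.1e+11 = 3.88e+10.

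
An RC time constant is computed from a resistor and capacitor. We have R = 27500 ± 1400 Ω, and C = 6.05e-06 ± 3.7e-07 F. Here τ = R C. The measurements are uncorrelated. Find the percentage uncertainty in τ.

7.96%

Relative error in a monomial: (δτ/τ)² = Σ (nᵢ · δxᵢ/xᵢ)².
  (1·δR/R)² = (1×0.0509)² = 0.00259;  (1·δC/C)² = (1×0.0612)² = 0.00374
δτ/τ = √(0.00633) = 0.0796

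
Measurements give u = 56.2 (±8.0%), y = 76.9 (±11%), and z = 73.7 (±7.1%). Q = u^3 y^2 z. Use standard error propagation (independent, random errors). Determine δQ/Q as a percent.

For a monomial Q ∝ u^3, y^2, z, fractional errors add in quadrature:
  (3·δu/u)² = (3×0.0800)² = 0.0576;  (2·δy/y)² = (2×0.110)² = 0.0484;  (1·δz/z)² = (1×0.0710)² = 0.00504
δQ/Q = √(0.111) = 0.333

33.3%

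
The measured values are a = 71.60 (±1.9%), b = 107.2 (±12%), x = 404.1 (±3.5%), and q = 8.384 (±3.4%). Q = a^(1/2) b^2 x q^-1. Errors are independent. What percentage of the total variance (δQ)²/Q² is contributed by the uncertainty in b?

95.9%

(δQ/Q)² = (½·δa/a)² + (2·δb/b)² + (1·δx/x)² + (-1·δq/q)²
  a term: (0.5×0.0190)² = 9.02e-05
  b term: (2×0.120)² = 0.0576
  x term: (1×0.0350)² = 0.00123
  q term: (-1×0.0340)² = 0.00116
Total = 0.0601. Share from b = 0.0576/0.0601 = 0.959.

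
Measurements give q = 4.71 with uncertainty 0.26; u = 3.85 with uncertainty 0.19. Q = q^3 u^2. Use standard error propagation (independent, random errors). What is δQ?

Products/powers → add relative errors in quadrature, weighted by exponent:
  (3·δq/q)² = (3×0.0552)² = 0.0274;  (2·δu/u)² = (2×0.0494)² = 0.00974
δQ/Q = √(0.0372) = 0.193
Q = 1550, so δQ = 0.193 × 1550 = 299.

299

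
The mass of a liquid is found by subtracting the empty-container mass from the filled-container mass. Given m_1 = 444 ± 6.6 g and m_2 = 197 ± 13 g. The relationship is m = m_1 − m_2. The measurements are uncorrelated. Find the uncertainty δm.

14.6 g

Absolute uncertainties add in quadrature for a linear combination:
  (δm_1)² = 43.6;  (δm_2)² = 169
δm = √(213) = 14.6 g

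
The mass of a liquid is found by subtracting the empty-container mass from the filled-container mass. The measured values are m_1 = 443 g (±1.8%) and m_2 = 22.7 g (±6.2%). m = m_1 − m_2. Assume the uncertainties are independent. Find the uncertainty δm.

For a sum/difference, combine absolute errors in quadrature:
  (δm_1)² = 63.6;  (δm_2)² = 1.98
δm = √(65.6) = 8.10 g

8.10 g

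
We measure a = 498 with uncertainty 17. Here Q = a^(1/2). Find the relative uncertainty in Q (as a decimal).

Relative error in a monomial: (δQ/Q)² = Σ (nᵢ · δxᵢ/xᵢ)².
  (½·δa/a)² = (0.5×0.0341)² = 0.000291
δQ/Q = √(0.000291) = 0.0171

0.0171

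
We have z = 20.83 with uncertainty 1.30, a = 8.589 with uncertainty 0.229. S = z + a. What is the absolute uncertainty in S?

Each term contributes (cᵢ δxᵢ)² to (δS)²:
  (δz)² = 1.69;  (δa)² = 0.0524
δS = √(1.74) = 1.32

1.32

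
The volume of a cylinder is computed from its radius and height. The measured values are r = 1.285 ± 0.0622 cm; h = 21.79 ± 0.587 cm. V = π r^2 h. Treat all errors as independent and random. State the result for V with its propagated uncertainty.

Each factor contributes (exponent × relative error)² to (δV/V)²:
  (2·δr/r)² = (2×0.0484)² = 0.00937;  (1·δh/h)² = (1×0.0269)² = 0.000726
δV/V = √(0.0101) = 0.100
V = 113.0 cm^3, so δV = 0.100 × 113.0 = 11.4 cm^3.

113.0 ± 11.4 cm^3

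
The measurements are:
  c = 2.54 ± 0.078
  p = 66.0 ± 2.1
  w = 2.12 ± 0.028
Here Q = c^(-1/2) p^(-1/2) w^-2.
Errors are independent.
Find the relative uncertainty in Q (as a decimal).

0.0344

Since Q is a product/quotient, work with relative uncertainties:
  (−½·δc/c)² = (-0.5×0.0307)² = 0.000236;  (−½·δp/p)² = (-0.5×0.0318)² = 0.000253;  (-2·δw/w)² = (-2×0.0132)² = 0.000698
δQ/Q = √(0.00119) = 0.0344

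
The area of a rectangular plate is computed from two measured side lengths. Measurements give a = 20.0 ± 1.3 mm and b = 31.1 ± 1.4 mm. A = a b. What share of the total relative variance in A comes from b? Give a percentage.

32.4%

(δA/A)² = (1·δa/a)² + (1·δb/b)²
  a term: (1×0.0650)² = 0.00423
  b term: (1×0.0450)² = 0.00203
Total = 0.00625. Share from b = 0.00203/0.00625 = 0.324.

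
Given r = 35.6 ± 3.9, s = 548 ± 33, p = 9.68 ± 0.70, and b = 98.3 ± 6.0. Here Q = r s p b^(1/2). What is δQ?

Q is a product of powers, so relative uncertainties combine in quadrature:
  (1·δr/r)² = (1×0.110)² = 0.0120;  (1·δs/s)² = (1×0.0602)² = 0.00363;  (1·δp/p)² = (1×0.0723)² = 0.00523;  (½·δb/b)² = (0.5×0.0610)² = 0.000931
δQ/Q = √(0.0218) = 0.148
Q = 1.87e+06, so δQ = 0.148 × 1.87e+06 = 2.76e+05.

2.76e+05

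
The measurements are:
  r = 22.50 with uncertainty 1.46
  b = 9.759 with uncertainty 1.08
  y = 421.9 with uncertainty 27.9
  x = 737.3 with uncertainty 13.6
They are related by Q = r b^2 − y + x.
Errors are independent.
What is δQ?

495

Let p = r·b^2 = 2143. δp/p = √((1·δr/r)² + (2·δb/b)²) = √(0.00421 + 0.0490) = 0.231, so δp = 494.
Q = p − y + x: δQ = √(δp² + δy² + δx²) = √(2.44e+05 + 778 + 185) = 495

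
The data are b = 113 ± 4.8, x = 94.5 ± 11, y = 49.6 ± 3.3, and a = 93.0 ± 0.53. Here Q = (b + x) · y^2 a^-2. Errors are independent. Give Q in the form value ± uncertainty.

59.0 ± 8.59

Let u = b + x = 208. δu = √(δb² + δx²) = √(23.0 + 121) = 12.0, so δu/u = 0.0578.
Q is then a monomial in u, y, a:
δQ/Q = √((δu/u)² + (2·δy/y)² + (-2·δa/a)²) = √(0.00335 + 0.0177 + 0.000130) = 0.146
Q = 59.0, so δQ = 0.146 × 59.0 = 8.59.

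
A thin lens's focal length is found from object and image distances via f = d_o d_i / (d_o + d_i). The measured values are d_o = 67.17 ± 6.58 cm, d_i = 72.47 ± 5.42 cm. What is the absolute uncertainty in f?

2.17 cm

∂f/∂d_o = (d_i/(d_o+d_i))² = 0.269;  ∂f/∂d_i = (d_o/(d_o+d_i))² = 0.231
δf = √((∂f/∂d_o · δd_o)² + (∂f/∂d_i · δd_i)²) = √(3.14 + 1.57) = 2.17 cm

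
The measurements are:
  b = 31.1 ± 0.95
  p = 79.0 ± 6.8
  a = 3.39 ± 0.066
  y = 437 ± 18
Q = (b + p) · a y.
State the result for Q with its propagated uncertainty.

(1.63 ± 0.126) × 10^5

Let u = b + p = 110. δu = √(δb² + δp²) = √(0.902 + 46.2) = 6.87, so δu/u = 0.0624.
Q is then a monomial in u, a, y:
δQ/Q = √((δu/u)² + (1·δa/a)² + (1·δy/y)²) = √(0.00389 + 0.000379 + 0.00170) = 0.0772
Q = 1.63e+05, so δQ = 0.0772 × 1.63e+05 = 12600.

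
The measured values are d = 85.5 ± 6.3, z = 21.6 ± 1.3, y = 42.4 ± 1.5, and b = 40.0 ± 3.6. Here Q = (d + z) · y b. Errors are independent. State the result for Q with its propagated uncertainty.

Let u = d + z = 107. δu = √(δd² + δz²) = √(39.7 + 1.69) = 6.43, so δu/u = 0.0601.
Q is then a monomial in u, y, b:
δQ/Q = √((δu/u)² + (1·δy/y)² + (1·δb/b)²) = √(0.00361 + 0.00125 + 0.00810) = 0.114
Q = 1.82e+05, so δQ = 0.114 × 1.82e+05 = 20700.

(1.82 ± 0.207) × 10^5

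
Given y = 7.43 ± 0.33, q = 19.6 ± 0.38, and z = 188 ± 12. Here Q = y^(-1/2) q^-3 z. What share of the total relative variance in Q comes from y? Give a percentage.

(δQ/Q)² = (−½·δy/y)² + (-3·δq/q)² + (1·δz/z)²
  y term: (-0.5×0.0444)² = 0.000493
  q term: (-3×0.0194)² = 0.00338
  z term: (1×0.0638)² = 0.00407
Total = 0.00795. Share from y = 0.000493/0.00795 = 0.0620.

6.20%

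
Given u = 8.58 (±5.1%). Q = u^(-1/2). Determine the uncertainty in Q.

Each factor contributes (exponent × relative error)² to (δQ/Q)²:
  (−½·δu/u)² = (-0.5×0.0510)² = 0.000650
δQ/Q = √(0.000650) = 0.0255
Q = 0.341, so δQ = 0.0255 × 0.341 = 0.00871.

0.00871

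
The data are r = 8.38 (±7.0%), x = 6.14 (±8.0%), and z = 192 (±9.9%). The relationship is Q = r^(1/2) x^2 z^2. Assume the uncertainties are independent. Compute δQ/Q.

For a monomial Q ∝ r^(1/2), x^2, z^2, fractional errors add in quadrature:
  (½·δr/r)² = (0.5×0.0700)² = 0.00123;  (2·δx/x)² = (2×0.0800)² = 0.0256;  (2·δz/z)² = (2×0.0990)² = 0.0392
δQ/Q = √(0.0660) = 0.257

0.257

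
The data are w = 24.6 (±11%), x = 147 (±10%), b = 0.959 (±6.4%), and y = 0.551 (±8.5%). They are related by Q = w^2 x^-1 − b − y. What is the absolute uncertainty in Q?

Let p = w^2·x^-1 = 4.12. δp/p = √((2·δw/w)² + (-1·δx/x)²) = √(0.0484 + 0.0100) = 0.242, so δp = 0.995.
Q = p − b − y: δQ = √(δp² + δb² + δy²) = √(0.990 + 0.00377 + 0.00219) = 0.998

0.998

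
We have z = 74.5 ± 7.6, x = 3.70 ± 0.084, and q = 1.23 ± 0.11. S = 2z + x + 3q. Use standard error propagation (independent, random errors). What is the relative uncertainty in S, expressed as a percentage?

S is a linear combination, so absolute uncertainties add in quadrature:
  (2·δz)² = 231;  (δx)² = 0.00706;  (3·δq)² = 0.109
δS = √(231) = 15.2
S = 156, so δS/S = 15.2/156 = 0.0972.

9.72%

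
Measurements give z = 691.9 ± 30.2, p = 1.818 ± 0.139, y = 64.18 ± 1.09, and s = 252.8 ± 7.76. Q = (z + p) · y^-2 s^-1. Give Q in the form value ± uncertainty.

(6.662 ± 0.421) × 10^-4

Let u = z + p = 693.7. δu = √(δz² + δp²) = √(912 + 0.0193) = 30.2, so δu/u = 0.0435.
Q is then a monomial in u, y, s:
δQ/Q = √((δu/u)² + (-2·δy/y)² + (-1·δs/s)²) = √(0.00190 + 0.00115 + 0.000942) = 0.0632
Q = 0.0006662, so δQ = 0.0632 × 0.0006662 = 4.21e-05.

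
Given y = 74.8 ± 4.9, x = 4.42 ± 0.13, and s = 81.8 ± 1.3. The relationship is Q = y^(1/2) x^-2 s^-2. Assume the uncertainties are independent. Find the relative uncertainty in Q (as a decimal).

0.0745

Q is a product of powers, so relative uncertainties combine in quadrature:
  (½·δy/y)² = (0.5×0.0655)² = 0.00107;  (-2·δx/x)² = (-2×0.0294)² = 0.00346;  (-2·δs/s)² = (-2×0.0159)² = 0.00101
δQ/Q = √(0.00554) = 0.0745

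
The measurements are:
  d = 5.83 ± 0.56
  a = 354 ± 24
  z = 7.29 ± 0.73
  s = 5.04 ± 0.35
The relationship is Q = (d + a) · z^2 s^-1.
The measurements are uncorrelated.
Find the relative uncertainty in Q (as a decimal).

Let u = d + a = 360. δu = √(δd² + δa²) = √(0.314 + 576) = 24.0, so δu/u = 0.0667.
Q is then a monomial in u, z, s:
δQ/Q = √((δu/u)² + (2·δz/z)² + (-1·δs/s)²) = √(0.00445 + 0.0401 + 0.00482) = 0.222

0.222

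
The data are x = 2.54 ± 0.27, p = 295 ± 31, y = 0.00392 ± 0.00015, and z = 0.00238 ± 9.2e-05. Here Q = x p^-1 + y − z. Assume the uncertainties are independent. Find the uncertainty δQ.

Let w = x·p^-1 = 0.00861. δw/w = √((1·δx/x)² + (-1·δp/p)²) = √(0.0113 + 0.0110) = 0.149, so δw = 0.00129.
Q = w + y − z: δQ = √(δw² + δy² + δz²) = √(1.66e-06 + 2.25e-08 + 8.46e-09) = 0.00130

0.00130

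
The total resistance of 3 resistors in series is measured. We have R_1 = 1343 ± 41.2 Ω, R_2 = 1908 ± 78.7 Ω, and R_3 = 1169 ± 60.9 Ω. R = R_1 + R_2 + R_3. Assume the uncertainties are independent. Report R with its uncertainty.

4420 ± 108 Ω

For a sum/difference, combine absolute errors in quadrature:
  (δR_1)² = 1700;  (δR_2)² = 6190;  (δR_3)² = 3710
δR = √(11600) = 108 Ω
R = 4420 Ω.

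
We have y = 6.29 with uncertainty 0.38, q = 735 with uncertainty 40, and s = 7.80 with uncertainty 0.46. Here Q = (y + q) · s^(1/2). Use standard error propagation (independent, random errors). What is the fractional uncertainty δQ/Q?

0.0615

Let u = y + q = 741. δu = √(δy² + δq²) = √(0.144 + 1600) = 40.0, so δu/u = 0.0540.
Q is then a monomial in u, s:
δQ/Q = √((δu/u)² + (½·δs/s)²) = √(0.00291 + 0.000869) = 0.0615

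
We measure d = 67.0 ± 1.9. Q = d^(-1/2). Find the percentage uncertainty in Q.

Since Q is a product/quotient, work with relative uncertainties:
  (−½·δd/d)² = (-0.5×0.0284)² = 0.000201
δQ/Q = √(0.000201) = 0.0142

1.42%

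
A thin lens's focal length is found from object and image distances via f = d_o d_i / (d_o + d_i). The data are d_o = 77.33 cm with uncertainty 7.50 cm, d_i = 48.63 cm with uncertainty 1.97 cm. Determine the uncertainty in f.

1.34 cm

∂f/∂d_o = (d_i/(d_o+d_i))² = 0.149;  ∂f/∂d_i = (d_o/(d_o+d_i))² = 0.377
δf = √((∂f/∂d_o · δd_o)² + (∂f/∂d_i · δd_i)²) = √(1.25 + 0.551) = 1.34 cm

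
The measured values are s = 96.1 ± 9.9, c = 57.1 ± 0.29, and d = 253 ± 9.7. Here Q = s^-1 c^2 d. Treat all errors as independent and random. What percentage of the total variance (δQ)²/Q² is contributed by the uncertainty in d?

(δQ/Q)² = (-1·δs/s)² + (2·δc/c)² + (1·δd/d)²
  s term: (-1×0.103)² = 0.0106
  c term: (2×0.00508)² = 0.000103
  d term: (1×0.0383)² = 0.00147
Total = 0.0122. Share from d = 0.00147/0.0122 = 0.121.

12.1%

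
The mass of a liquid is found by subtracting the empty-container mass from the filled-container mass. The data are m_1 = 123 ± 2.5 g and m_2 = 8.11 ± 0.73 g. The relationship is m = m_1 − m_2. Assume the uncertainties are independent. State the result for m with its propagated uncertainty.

m is a linear combination, so absolute uncertainties add in quadrature:
  (δm_1)² = 6.25;  (δm_2)² = 0.533
δm = √(6.78) = 2.60 g
m = 115 g.

115 ± 2.60 g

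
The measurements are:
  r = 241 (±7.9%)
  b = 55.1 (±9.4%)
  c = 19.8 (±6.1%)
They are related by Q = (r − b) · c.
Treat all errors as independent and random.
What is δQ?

Let u = r − b = 186. δu = √(δr² + δb²) = √(362 + 26.8) = 19.7, so δu/u = 0.106.
Q is then a monomial in u, c:
δQ/Q = √((δu/u)² + (1·δc/c)²) = √(0.0113 + 0.00372) = 0.122
Q = 3680, so δQ = 0.122 × 3680 = 451.

451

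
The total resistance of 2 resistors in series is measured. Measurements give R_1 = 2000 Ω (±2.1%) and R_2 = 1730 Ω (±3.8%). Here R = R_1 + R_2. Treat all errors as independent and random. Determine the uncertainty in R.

For a sum/difference, combine absolute errors in quadrature:
  (δR_1)² = 1760;  (δR_2)² = 4320
δR = √(6090) = 78.0 Ω

78.0 Ω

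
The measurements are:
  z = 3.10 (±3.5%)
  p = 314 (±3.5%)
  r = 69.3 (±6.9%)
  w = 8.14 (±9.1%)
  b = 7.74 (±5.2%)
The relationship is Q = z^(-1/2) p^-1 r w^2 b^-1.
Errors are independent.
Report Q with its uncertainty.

Products/powers → add relative errors in quadrature, weighted by exponent:
  (−½·δz/z)² = (-0.5×0.0350)² = 0.000306;  (-1·δp/p)² = (-1×0.0350)² = 0.00123;  (1·δr/r)² = (1×0.0690)² = 0.00476;  (2·δw/w)² = (2×0.0910)² = 0.0331;  (-1·δb/b)² = (-1×0.0520)² = 0.00270
δQ/Q = √(0.0421) = 0.205
Q = 1.07, so δQ = 0.205 × 1.07 = 0.220.

1.07 ± 0.220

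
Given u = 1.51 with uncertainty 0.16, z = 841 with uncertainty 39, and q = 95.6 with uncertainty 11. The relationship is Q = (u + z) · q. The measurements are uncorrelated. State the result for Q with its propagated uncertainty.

Let w = u + z = 843. δw = √(δu² + δz²) = √(0.0256 + 1520) = 39.0, so δw/w = 0.0463.
Q is then a monomial in w, q:
δQ/Q = √((δw/w)² + (1·δq/q)²) = √(0.00214 + 0.0132) = 0.124
Q = 80500, so δQ = 0.124 × 80500 = 9990.

80500 ± 9990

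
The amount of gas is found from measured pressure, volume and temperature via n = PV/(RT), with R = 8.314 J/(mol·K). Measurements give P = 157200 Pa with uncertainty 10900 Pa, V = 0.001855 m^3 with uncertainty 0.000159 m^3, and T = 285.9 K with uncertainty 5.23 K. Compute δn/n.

0.112

Each factor contributes (exponent × relative error)² to (δn/n)²:
  (1·δP/P)² = (1×0.0693)² = 0.00481;  (1·δV/V)² = (1×0.0857)² = 0.00735;  (-1·δT/T)² = (-1×0.0183)² = 0.000335
δn/n = √(0.0125) = 0.112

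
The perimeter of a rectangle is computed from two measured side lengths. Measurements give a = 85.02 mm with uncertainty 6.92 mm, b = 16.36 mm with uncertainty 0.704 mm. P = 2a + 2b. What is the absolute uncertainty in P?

13.9 mm

P is a linear combination, so absolute uncertainties add in quadrature:
  (2·δa)² = 192;  (2·δb)² = 1.98
δP = √(194) = 13.9 mm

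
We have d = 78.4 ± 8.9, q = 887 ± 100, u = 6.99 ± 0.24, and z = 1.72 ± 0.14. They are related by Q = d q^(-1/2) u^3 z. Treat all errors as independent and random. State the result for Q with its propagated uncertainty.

1550 ± 282

Q is a product of powers, so relative uncertainties combine in quadrature:
  (1·δd/d)² = (1×0.114)² = 0.0129;  (−½·δq/q)² = (-0.5×0.113)² = 0.00318;  (3·δu/u)² = (3×0.0343)² = 0.0106;  (1·δz/z)² = (1×0.0814)² = 0.00663
δQ/Q = √(0.0333) = 0.182
Q = 1550, so δQ = 0.182 × 1550 = 282.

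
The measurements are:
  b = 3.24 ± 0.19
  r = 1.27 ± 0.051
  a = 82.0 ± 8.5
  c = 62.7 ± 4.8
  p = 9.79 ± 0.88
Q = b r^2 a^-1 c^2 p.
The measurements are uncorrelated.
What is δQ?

Q is a product of powers, so relative uncertainties combine in quadrature:
  (1·δb/b)² = (1×0.0586)² = 0.00344;  (2·δr/r)² = (2×0.0402)² = 0.00645;  (-1·δa/a)² = (-1×0.104)² = 0.0107;  (2·δc/c)² = (2×0.0766)² = 0.0234;  (1·δp/p)² = (1×0.0899)² = 0.00808
δQ/Q = √(0.0522) = 0.228
Q = 2450, so δQ = 0.228 × 2450 = 560.

560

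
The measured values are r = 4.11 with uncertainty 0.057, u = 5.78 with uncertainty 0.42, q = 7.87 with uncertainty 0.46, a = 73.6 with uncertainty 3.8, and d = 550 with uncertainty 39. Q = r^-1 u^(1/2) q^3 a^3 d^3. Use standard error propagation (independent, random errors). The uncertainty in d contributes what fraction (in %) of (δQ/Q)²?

(δQ/Q)² = (-1·δr/r)² + (½·δu/u)² + (3·δq/q)² + (3·δa/a)² + (3·δd/d)²
  r term: (-1×0.0139)² = 0.000192
  u term: (0.5×0.0727)² = 0.00132
  q term: (3×0.0584)² = 0.0307
  a term: (3×0.0516)² = 0.0240
  d term: (3×0.0709)² = 0.0453
Total = 0.102. Share from d = 0.0453/0.102 = 0.446.

44.6%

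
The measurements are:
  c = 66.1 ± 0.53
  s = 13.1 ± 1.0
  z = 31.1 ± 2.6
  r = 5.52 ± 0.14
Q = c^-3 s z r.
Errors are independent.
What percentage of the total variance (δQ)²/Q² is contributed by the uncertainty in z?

(δQ/Q)² = (-3·δc/c)² + (1·δs/s)² + (1·δz/z)² + (1·δr/r)²
  c term: (-3×0.00802)² = 0.000579
  s term: (1×0.0763)² = 0.00583
  z term: (1×0.0836)² = 0.00699
  r term: (1×0.0254)² = 0.000643
Total = 0.0140. Share from z = 0.00699/0.0140 = 0.498.

49.8%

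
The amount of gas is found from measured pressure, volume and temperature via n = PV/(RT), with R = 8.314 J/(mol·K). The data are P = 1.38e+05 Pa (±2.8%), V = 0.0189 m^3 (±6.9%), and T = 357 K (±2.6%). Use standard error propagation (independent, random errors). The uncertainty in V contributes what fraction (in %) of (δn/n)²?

(δn/n)² = (1·δP/P)² + (1·δV/V)² + (-1·δT/T)²
  P term: (1×0.0280)² = 0.000784
  V term: (1×0.0690)² = 0.00476
  T term: (-1×0.0260)² = 0.000676
Total = 0.00622. Share from V = 0.00476/0.00622 = 0.765.

76.5%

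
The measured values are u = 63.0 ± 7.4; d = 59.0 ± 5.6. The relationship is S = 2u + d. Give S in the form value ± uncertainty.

For a sum/difference, combine absolute errors in quadrature:
  (2·δu)² = 219;  (δd)² = 31.4
δS = √(250) = 15.8
S = 185.

185 ± 15.8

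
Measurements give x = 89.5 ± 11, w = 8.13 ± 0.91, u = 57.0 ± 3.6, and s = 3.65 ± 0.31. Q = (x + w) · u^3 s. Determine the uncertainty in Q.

1.56e+07

Let h = x + w = 97.6. δh = √(δx² + δw²) = √(121 + 0.828) = 11.0, so δh/h = 0.113.
Q is then a monomial in h, u, s:
δQ/Q = √((δh/h)² + (3·δu/u)² + (1·δs/s)²) = √(0.0128 + 0.0359 + 0.00721) = 0.236
Q = 6.6e+07, so δQ = 0.236 × 6.6e+07 = 1.56e+07.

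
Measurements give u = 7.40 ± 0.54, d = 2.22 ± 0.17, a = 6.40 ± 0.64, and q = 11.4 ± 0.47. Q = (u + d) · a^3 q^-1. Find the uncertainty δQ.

68.2

Let w = u + d = 9.62. δw = √(δu² + δd²) = √(0.292 + 0.0289) = 0.566, so δw/w = 0.0588.
Q is then a monomial in w, a, q:
δQ/Q = √((δw/w)² + (3·δa/a)² + (-1·δq/q)²) = √(0.00346 + 0.0900 + 0.00170) = 0.308
Q = 221, so δQ = 0.308 × 221 = 68.2.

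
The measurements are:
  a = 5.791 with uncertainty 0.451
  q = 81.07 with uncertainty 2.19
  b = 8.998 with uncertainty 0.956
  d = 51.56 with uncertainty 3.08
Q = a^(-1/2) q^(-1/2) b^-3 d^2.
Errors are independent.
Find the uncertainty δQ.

0.0577

Since Q is a product/quotient, work with relative uncertainties:
  (−½·δa/a)² = (-0.5×0.0779)² = 0.00152;  (−½·δq/q)² = (-0.5×0.0270)² = 0.000182;  (-3·δb/b)² = (-3×0.106)² = 0.102;  (2·δd/d)² = (2×0.0597)² = 0.0143
δQ/Q = √(0.118) = 0.343
Q = 0.1684, so δQ = 0.343 × 0.1684 = 0.0577.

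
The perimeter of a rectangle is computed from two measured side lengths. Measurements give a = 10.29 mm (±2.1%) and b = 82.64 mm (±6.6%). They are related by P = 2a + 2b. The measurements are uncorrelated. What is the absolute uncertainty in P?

10.9 mm

Each term contributes (cᵢ δxᵢ)² to (δP)²:
  (2·δa)² = 0.187;  (2·δb)² = 119
δP = √(119) = 10.9 mm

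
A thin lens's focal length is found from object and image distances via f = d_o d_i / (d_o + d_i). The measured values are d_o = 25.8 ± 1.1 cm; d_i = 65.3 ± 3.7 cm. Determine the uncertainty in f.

∂f/∂d_o = (d_i/(d_o+d_i))² = 0.514;  ∂f/∂d_i = (d_o/(d_o+d_i))² = 0.0802
δf = √((∂f/∂d_o · δd_o)² + (∂f/∂d_i · δd_i)²) = √(0.319 + 0.0881) = 0.638 cm

0.638 cm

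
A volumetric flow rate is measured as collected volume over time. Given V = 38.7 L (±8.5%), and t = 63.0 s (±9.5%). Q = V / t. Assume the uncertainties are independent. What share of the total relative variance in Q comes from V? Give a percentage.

(δQ/Q)² = (1·δV/V)² + (-1·δt/t)²
  V term: (1×0.0850)² = 0.00723
  t term: (-1×0.0950)² = 0.00903
Total = 0.0163. Share from V = 0.00723/0.0163 = 0.445.

44.5%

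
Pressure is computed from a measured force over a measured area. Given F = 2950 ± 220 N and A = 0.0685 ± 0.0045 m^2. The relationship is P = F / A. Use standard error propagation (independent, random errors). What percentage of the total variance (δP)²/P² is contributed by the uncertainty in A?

43.7%

(δP/P)² = (1·δF/F)² + (-1·δA/A)²
  F term: (1×0.0746)² = 0.00556
  A term: (-1×0.0657)² = 0.00432
Total = 0.00988. Share from A = 0.00432/0.00988 = 0.437.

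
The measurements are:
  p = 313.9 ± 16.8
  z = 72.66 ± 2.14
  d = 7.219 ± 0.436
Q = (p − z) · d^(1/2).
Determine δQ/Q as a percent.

7.64%

Let u = p − z = 241.2. δu = √(δp² + δz²) = √(282 + 4.58) = 16.9, so δu/u = 0.0702.
Q is then a monomial in u, d:
δQ/Q = √((δu/u)² + (½·δd/d)²) = √(0.00493 + 0.000912) = 0.0764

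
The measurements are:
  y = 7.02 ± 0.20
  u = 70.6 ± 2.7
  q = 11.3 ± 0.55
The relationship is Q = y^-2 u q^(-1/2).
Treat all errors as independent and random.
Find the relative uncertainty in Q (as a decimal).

Q is a product of powers, so relative uncertainties combine in quadrature:
  (-2·δy/y)² = (-2×0.0285)² = 0.00325;  (1·δu/u)² = (1×0.0382)² = 0.00146;  (−½·δq/q)² = (-0.5×0.0487)² = 0.000592
δQ/Q = √(0.00530) = 0.0728

0.0728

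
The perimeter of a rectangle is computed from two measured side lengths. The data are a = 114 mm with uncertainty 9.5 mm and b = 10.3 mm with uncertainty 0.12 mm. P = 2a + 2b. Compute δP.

19.0 mm

Each term contributes (cᵢ δxᵢ)² to (δP)²:
  (2·δa)² = 361;  (2·δb)² = 0.0576
δP = √(361) = 19.0 mm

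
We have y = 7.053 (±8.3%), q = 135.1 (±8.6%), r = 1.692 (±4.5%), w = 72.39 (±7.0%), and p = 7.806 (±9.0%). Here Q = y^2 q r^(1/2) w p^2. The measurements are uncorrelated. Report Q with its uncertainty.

(3.856 ± 1.04) × 10^7

Q is a product of powers, so relative uncertainties combine in quadrature:
  (2·δy/y)² = (2×0.0830)² = 0.0276;  (1·δq/q)² = (1×0.0860)² = 0.00740;  (½·δr/r)² = (0.5×0.0450)² = 0.000506;  (1·δw/w)² = (1×0.0700)² = 0.00490;  (2·δp/p)² = (2×0.0900)² = 0.0324
δQ/Q = √(0.0728) = 0.270
Q = 3.856e+07, so δQ = 0.270 × 3.856e+07 = 1.04e+07.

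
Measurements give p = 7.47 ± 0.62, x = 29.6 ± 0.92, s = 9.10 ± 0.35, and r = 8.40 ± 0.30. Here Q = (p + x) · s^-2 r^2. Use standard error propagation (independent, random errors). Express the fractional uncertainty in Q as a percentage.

Let u = p + x = 37.1. δu = √(δp² + δx²) = √(0.384 + 0.846) = 1.11, so δu/u = 0.0299.
Q is then a monomial in u, s, r:
δQ/Q = √((δu/u)² + (-2·δs/s)² + (2·δr/r)²) = √(0.000896 + 0.00592 + 0.00510) = 0.109

10.9%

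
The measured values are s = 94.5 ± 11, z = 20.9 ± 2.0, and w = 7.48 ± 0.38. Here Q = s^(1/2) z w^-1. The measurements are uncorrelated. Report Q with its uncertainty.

Q is a product of powers, so relative uncertainties combine in quadrature:
  (½·δs/s)² = (0.5×0.116)² = 0.00339;  (1·δz/z)² = (1×0.0957)² = 0.00916;  (-1·δw/w)² = (-1×0.0508)² = 0.00258
δQ/Q = √(0.0151) = 0.123
Q = 27.2, so δQ = 0.123 × 27.2 = 3.34.

27.2 ± 3.34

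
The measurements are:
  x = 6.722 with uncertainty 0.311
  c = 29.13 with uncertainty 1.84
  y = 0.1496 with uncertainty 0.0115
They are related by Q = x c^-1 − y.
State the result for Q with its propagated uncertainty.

0.08116 ± 0.0214

Let p = x·c^-1 = 0.2308. δp/p = √((1·δx/x)² + (-1·δc/c)²) = √(0.00214 + 0.00399) = 0.0783, so δp = 0.0181.
Q = p − y: δQ = √(δp² + δy²) = √(0.000326 + 0.000132) = 0.0214
Q = 0.08116.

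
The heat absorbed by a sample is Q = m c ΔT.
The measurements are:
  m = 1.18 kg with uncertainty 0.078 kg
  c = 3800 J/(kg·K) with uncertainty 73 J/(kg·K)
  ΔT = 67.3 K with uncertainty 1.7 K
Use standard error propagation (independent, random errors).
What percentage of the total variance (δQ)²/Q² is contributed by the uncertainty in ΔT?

(δQ/Q)² = (1·δm/m)² + (1·δc/c)² + (1·δΔT/ΔT)²
  m term: (1×0.0661)² = 0.00437
  c term: (1×0.0192)² = 0.000369
  ΔT term: (1×0.0253)² = 0.000638
Total = 0.00538. Share from ΔT = 0.000638/0.00538 = 0.119.

11.9%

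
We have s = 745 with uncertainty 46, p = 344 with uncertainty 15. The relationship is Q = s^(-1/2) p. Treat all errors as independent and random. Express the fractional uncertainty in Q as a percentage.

Products/powers → add relative errors in quadrature, weighted by exponent:
  (−½·δs/s)² = (-0.5×0.0617)² = 0.000953;  (1·δp/p)² = (1×0.0436)² = 0.00190
δQ/Q = √(0.00285) = 0.0534

5.34%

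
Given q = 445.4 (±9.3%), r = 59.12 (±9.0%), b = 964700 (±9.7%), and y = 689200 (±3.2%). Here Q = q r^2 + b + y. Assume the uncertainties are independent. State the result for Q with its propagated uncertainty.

Let p = q·r^2 = 1.557e+06. δp/p = √((1·δq/q)² + (2·δr/r)²) = √(0.00865 + 0.0324) = 0.203, so δp = 3.15e+05.
Q = p + b + y: δQ = √(δp² + δb² + δy²) = √(9.95e+10 + 8.76e+09 + 4.86e+08) = 3.3e+05
Q = 3.211e+06.

(3.211 ± 0.330) × 10^6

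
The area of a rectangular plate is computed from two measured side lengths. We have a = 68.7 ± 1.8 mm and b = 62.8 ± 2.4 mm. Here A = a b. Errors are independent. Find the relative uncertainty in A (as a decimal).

0.0463

Since A is a product/quotient, work with relative uncertainties:
  (1·δa/a)² = (1×0.0262)² = 0.000686;  (1·δb/b)² = (1×0.0382)² = 0.00146
δA/A = √(0.00215) = 0.0463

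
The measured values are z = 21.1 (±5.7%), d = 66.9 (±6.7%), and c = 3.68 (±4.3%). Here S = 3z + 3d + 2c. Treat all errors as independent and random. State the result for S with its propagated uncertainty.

271 ± 13.9

For a sum/difference, combine absolute errors in quadrature:
  (3·δz)² = 13.0;  (3·δd)² = 181;  (2·δc)² = 0.100
δS = √(194) = 13.9
S = 271.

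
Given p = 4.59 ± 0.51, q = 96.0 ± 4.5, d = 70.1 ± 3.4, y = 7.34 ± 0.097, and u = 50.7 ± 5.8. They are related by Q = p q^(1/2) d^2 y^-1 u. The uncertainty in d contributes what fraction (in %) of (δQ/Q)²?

(δQ/Q)² = (1·δp/p)² + (½·δq/q)² + (2·δd/d)² + (-1·δy/y)² + (1·δu/u)²
  p term: (1×0.111)² = 0.0123
  q term: (0.5×0.0469)² = 0.000549
  d term: (2×0.0485)² = 0.00941
  y term: (-1×0.0132)² = 0.000175
  u term: (1×0.114)² = 0.0131
Total = 0.0356. Share from d = 0.00941/0.0356 = 0.265.

26.5%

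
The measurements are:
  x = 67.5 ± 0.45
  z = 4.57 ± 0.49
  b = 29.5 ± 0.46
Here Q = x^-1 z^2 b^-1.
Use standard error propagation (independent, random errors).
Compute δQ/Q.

0.215

Products/powers → add relative errors in quadrature, weighted by exponent:
  (-1·δx/x)² = (-1×0.00667)² = 4.44e-05;  (2·δz/z)² = (2×0.107)² = 0.0460;  (-1·δb/b)² = (-1×0.0156)² = 0.000243
δQ/Q = √(0.0463) = 0.215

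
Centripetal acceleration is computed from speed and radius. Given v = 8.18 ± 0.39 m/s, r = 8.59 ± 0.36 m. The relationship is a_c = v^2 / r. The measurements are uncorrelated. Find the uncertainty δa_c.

a_c is a product of powers, so relative uncertainties combine in quadrature:
  (2·δv/v)² = (2×0.0477)² = 0.00909;  (-1·δr/r)² = (-1×0.0419)² = 0.00176
δa_c/a_c = √(0.0108) = 0.104
a_c = 7.79 m/s^2, so δa_c = 0.104 × 7.79 = 0.811 m/s^2.

0.811 m/s^2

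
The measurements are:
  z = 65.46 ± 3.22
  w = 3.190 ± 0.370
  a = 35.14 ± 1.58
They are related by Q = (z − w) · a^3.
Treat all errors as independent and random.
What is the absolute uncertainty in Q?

Let u = z − w = 62.27. δu = √(δz² + δw²) = √(10.4 + 0.137) = 3.24, so δu/u = 0.0521.
Q is then a monomial in u, a:
δQ/Q = √((δu/u)² + (3·δa/a)²) = √(0.00271 + 0.0182) = 0.145
Q = 2.702e+06, so δQ = 0.145 × 2.702e+06 = 3.91e+05.

3.91e+05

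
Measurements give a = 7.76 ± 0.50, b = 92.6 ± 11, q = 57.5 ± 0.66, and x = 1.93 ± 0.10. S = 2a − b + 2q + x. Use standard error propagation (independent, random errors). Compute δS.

For a sum/difference, combine absolute errors in quadrature:
  (2·δa)² = 1.00;  (δb)² = 121;  (2·δq)² = 1.74;  (δx)² = 0.0100
δS = √(124) = 11.1

11.1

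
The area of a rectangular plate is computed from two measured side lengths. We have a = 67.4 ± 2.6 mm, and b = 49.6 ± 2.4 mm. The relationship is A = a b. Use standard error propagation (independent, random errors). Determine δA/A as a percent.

Each factor contributes (exponent × relative error)² to (δA/A)²:
  (1·δa/a)² = (1×0.0386)² = 0.00149;  (1·δb/b)² = (1×0.0484)² = 0.00234
δA/A = √(0.00383) = 0.0619

6.19%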